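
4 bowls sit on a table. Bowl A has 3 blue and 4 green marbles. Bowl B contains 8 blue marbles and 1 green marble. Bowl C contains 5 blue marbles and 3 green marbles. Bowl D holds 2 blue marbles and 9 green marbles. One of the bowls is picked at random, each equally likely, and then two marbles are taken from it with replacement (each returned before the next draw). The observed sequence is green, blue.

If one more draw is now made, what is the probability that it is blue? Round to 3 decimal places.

0.504

Under each hypothesis, the probability of the observed sequence is: P(data | bowl A) = (4/7)(3/7) = 0.2449; P(data | bowl B) = (1/9)(8/9) = 0.098765; P(data | bowl C) = (3/8)(5/8) = 0.23438; P(data | bowl D) = (9/11)(2/11) = 0.14876.
The prior-weighted likelihoods are 1/4 · 0.2449 = 0.061224, 1/4 · 0.098765 = 0.024691, 1/4 · 0.23438 = 0.058594, 1/4 · 0.14876 = 0.03719; with total 0.1817.
The posterior is then P(bowl A | data) = 0.33695, P(bowl B | data) = 0.13589, P(bowl C | data) = 0.32248, P(bowl D | data) = 0.20468.
The predictive probability is P(blue next | data) = (3/7)(0.33695) + (8/9)(0.13589) + (5/8)(0.32248) + (2/11)(0.20468) = 0.50396.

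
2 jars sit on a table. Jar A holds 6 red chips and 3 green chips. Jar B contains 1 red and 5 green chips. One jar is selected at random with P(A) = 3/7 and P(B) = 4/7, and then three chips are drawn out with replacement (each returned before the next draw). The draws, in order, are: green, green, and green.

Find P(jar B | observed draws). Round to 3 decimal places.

0.954

For each hypothesis, P(data | H) works out to: P(data | jar A) = (3/9)(3/9)(3/9) = 1/27; P(data | jar B) = (5/6)(5/6)(5/6) = 125/216.
Weighting by the prior gives 3/7 · 1/27 = 1/63, 4/7 · 125/216 = 125/378; these sum to 131/378.
By Bayes' rule, P(jar B | data) = (125/378) / (131/378) = 125/131.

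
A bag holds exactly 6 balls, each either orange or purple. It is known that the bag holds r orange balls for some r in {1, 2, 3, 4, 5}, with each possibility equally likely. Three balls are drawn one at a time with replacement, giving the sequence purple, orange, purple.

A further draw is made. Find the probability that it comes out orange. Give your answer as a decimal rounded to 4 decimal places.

Under each hypothesis, the probability of the observed sequence is: P(data | r = 1) = (5/6)(1/6)(5/6) = 25/216; P(data | r = 2) = (4/6)(2/6)(4/6) = 4/27; P(data | r = 3) = (3/6)(3/6)(3/6) = 1/8; P(data | r = 4) = (2/6)(4/6)(2/6) = 2/27; P(data | r = 5) = (1/6)(5/6)(1/6) = 5/216.
Weighting by the prior gives 1/5 · 25/216 = 5/216, 1/5 · 4/27 = 4/135, 1/5 · 1/8 = 1/40, 1/5 · 2/27 = 2/135, 1/5 · 5/216 = 1/216; with total 7/72.
Dividing through by the total gives posterior P(r = 1 | data) = 5/21, P(r = 2 | data) = 32/105, P(r = 3 | data) = 9/35, P(r = 4 | data) = 16/105, P(r = 5 | data) = 1/21.
Averaging over the posterior, P(orange next | data) = (1/6)(5/21) + (1/3)(32/105) + (1/2)(9/35) + (2/3)(16/105) + (5/6)(1/21) = 37/90.

0.4111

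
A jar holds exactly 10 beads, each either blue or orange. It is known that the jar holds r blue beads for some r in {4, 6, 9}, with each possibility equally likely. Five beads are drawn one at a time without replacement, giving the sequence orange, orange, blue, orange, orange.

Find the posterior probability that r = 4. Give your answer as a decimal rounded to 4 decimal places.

0.9091

Compute the likelihood of the observed sequence for each case: P(data | r = 4) = (6/10)(5/9)(4/8)(4/7)(3/6) = 1/21; P(data | r = 6) = (4/10)(3/9)(6/8)(2/7)(1/6) = 1/210; P(data | r = 9) = (1/10)(0/9) = 0.
The prior-weighted likelihoods are 1/3 · 1/21 = 1/63, 1/3 · 1/210 = 1/630, 1/3 · 0 = 0; summing to 11/630.
By Bayes' rule, P(r = 4 | data) = (1/63) / (11/630) = 10/11.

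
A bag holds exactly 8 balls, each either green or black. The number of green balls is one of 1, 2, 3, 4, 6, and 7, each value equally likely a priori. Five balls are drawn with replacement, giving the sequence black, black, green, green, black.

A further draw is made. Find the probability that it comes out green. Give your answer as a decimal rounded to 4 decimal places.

Compute the likelihood of the observed sequence for each case: P(data | r = 1) = (7/8)(7/8)(1/8)(1/8)(7/8) = 0.010468; P(data | r = 2) = (6/8)(6/8)(2/8)(2/8)(6/8) = 0.026367; P(data | r = 3) = (5/8)(5/8)(3/8)(3/8)(5/8) = 0.034332; P(data | r = 4) = (4/8)(4/8)(4/8)(4/8)(4/8) = 0.03125; P(data | r = 6) = (2/8)(2/8)(6/8)(6/8)(2/8) = 0.0087891; P(data | r = 7) = (1/8)(1/8)(7/8)(7/8)(1/8) = 0.0014954.
Weighting by the prior gives 1/6 · 0.010468 = 0.0017446, 1/6 · 0.026367 = 0.0043945, 1/6 · 0.034332 = 0.005722, 1/6 · 0.03125 = 0.0052083, 1/6 · 0.0087891 = 0.0014648, 1/6 · 0.0014954 = 0.00024923; with total 0.018784.
Normalising, the posterior is P(r = 1 | data) = 0.092878, P(r = 2 | data) = 0.23396, P(r = 3 | data) = 0.30463, P(r = 4 | data) = 0.27728, P(r = 6 | data) = 0.077985, P(r = 7 | data) = 0.013268.
The predictive probability is P(green next | data) = (1/8)(0.092878) + (1/4)(0.23396) + (3/8)(0.30463) + (1/2)(0.27728) + (3/4)(0.077985) + (7/8)(0.013268) = 0.39307.

0.3931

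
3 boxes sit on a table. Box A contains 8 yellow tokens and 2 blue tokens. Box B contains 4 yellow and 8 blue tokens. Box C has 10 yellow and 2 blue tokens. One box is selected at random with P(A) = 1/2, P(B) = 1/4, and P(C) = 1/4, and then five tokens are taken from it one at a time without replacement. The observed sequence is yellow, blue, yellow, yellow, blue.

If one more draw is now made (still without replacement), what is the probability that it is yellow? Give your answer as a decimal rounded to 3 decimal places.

0.836

Under each hypothesis, the probability of the observed sequence is: P(data | box A) = (8/10)(2/9)(7/8)(6/7)(1/6) = 0.022222; P(data | box B) = (4/12)(8/11)(3/10)(2/9)(7/8) = 0.014141; P(data | box C) = (10/12)(2/11)(9/10)(8/9)(1/8) = 0.015152.
Weighting by the prior gives 1/2 · 0.022222 = 0.011111, 1/4 · 0.014141 = 0.0035354, 1/4 · 0.015152 = 0.0037879; these sum to 0.018434.
The posterior is then P(box A | data) = 0.60274, P(box B | data) = 0.19178, P(box C | data) = 0.20548.
The predictive probability is P(yellow next | data) = (1)(0.60274) + (1/7)(0.19178) + (1)(0.20548) = 0.83562.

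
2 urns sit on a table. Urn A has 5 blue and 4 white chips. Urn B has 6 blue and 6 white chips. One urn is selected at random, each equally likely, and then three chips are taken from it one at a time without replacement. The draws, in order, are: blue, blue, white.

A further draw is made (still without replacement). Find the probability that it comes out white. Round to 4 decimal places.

Under each hypothesis, the probability of the observed sequence is: P(data | urn A) = (5/9)(4/8)(4/7) = 0.15873; P(data | urn B) = (6/12)(5/11)(6/10) = 0.13636.
Multiplying each by its prior: 1/2 · 0.15873 = 0.079365, 1/2 · 0.13636 = 0.068182; summing to 0.14755.
The posterior is then P(urn A | data) = 0.5379, P(urn B | data) = 0.4621.
So P(white next | data) = Σ P(white next | H) P(H | data) = (1/2)(0.5379) + (5/9)(0.4621) = 0.52567.

0.5257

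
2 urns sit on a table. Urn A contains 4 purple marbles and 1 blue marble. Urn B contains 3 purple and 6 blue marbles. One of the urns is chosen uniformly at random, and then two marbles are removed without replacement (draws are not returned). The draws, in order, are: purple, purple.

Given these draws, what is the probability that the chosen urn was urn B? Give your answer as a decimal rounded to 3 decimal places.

0.122

Under each hypothesis, the probability of the observed sequence is: P(data | urn A) = (4/5)(3/4) = 3/5; P(data | urn B) = (3/9)(2/8) = 1/12.
Multiplying each by its prior: 1/2 · 3/5 = 3/10, 1/2 · 1/12 = 1/24; these sum to 41/120.
Therefore the posterior P(urn B | data) = (1/24) / (41/120) = 5/41.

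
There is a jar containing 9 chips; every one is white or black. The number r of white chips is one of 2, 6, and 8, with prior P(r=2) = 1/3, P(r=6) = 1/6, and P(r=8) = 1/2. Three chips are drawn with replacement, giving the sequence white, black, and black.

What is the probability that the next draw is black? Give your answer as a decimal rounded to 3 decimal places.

Under each hypothesis, the probability of the observed sequence is: P(data | r = 2) = (2/9)(7/9)(7/9) = 0.13443; P(data | r = 6) = (6/9)(3/9)(3/9) = 0.074074; P(data | r = 8) = (8/9)(1/9)(1/9) = 0.010974.
Multiplying each by its prior: 1/3 · 0.13443 = 0.04481, 1/6 · 0.074074 = 0.012346, 1/2 · 0.010974 = 0.005487; these sum to 0.062643.
Dividing through by the total gives posterior P(r = 2 | data) = 0.71533, P(r = 6 | data) = 0.19708, P(r = 8 | data) = 0.087591.
The predictive probability is P(black next | data) = (7/9)(0.71533) + (1/3)(0.19708) + (1/9)(0.087591) = 0.63179.

0.632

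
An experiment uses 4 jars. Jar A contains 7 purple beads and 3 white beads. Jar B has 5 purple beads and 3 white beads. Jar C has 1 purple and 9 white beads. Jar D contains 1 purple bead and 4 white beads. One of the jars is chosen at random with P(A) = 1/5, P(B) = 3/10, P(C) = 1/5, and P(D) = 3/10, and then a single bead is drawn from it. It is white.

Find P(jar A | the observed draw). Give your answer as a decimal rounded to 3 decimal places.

For each hypothesis, P(data | H) works out to: P(data | jar A) = (3/10) = 3/10; P(data | jar B) = (3/8) = 3/8; P(data | jar C) = (9/10) = 9/10; P(data | jar D) = (4/5) = 4/5.
Multiplying each by its prior: 1/5 · 3/10 = 3/50, 3/10 · 3/8 = 9/80, 1/5 · 9/10 = 9/50, 3/10 · 4/5 = 6/25; summing to 237/400.
By Bayes' rule, P(jar A | data) = (3/50) / (237/400) = 8/79.

0.101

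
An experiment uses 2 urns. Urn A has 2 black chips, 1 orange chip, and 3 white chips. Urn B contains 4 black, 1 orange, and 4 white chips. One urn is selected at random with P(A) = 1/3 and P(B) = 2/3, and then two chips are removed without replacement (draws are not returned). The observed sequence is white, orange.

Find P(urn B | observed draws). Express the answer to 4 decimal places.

For each hypothesis, P(data | H) works out to: P(data | urn A) = (3/6)(1/5) = 1/10; P(data | urn B) = (4/9)(1/8) = 1/18.
Multiplying each by its prior: 1/3 · 1/10 = 1/30, 2/3 · 1/18 = 1/27; with total 19/270.
Hence P(urn B | data) = (1/27) / (19/270) = 10/19.

0.5263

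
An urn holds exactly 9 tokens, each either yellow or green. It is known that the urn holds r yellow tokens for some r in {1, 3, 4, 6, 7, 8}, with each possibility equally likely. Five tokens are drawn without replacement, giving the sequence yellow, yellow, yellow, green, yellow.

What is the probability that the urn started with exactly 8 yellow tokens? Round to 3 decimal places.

0.368

For each hypothesis, P(data | H) works out to: P(data | r = 1) = (1/9)(0/8) = 0; P(data | r = 3) = (3/9)(2/8)(1/7)(6/6)(0/5) = 0; P(data | r = 4) = (4/9)(3/8)(2/7)(5/6)(1/5) = 1/126; P(data | r = 6) = (6/9)(5/8)(4/7)(3/6)(3/5) = 1/14; P(data | r = 7) = (7/9)(6/8)(5/7)(2/6)(4/5) = 1/9; P(data | r = 8) = (8/9)(7/8)(6/7)(1/6)(5/5) = 1/9.
Weighting by the prior gives 1/6 · 0 = 0, 1/6 · 0 = 0, 1/6 · 1/126 = 1/756, 1/6 · 1/14 = 1/84, 1/6 · 1/9 = 1/54, 1/6 · 1/9 = 1/54; summing to 19/378.
Therefore the posterior P(r = 8 | data) = (1/54) / (19/378) = 7/19.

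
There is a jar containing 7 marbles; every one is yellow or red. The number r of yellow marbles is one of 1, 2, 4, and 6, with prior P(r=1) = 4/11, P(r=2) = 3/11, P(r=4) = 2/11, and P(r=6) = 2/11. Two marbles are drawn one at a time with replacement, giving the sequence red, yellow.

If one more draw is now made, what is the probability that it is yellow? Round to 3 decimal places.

The likelihood of the observed sequence under each hypothesis: P(data | r = 1) = (6/7)(1/7) = 6/49; P(data | r = 2) = (5/7)(2/7) = 10/49; P(data | r = 4) = (3/7)(4/7) = 12/49; P(data | r = 6) = (1/7)(6/7) = 6/49.
The prior-weighted likelihoods are 4/11 · 6/49 = 24/539, 3/11 · 10/49 = 30/539, 2/11 · 12/49 = 24/539, 2/11 · 6/49 = 12/539; summing to 90/539.
The posterior is then P(r = 1 | data) = 4/15, P(r = 2 | data) = 1/3, P(r = 4 | data) = 4/15, P(r = 6 | data) = 2/15.
Averaging over the posterior, P(yellow next | data) = (1/7)(4/15) + (2/7)(1/3) + (4/7)(4/15) + (6/7)(2/15) = 2/5.

0.400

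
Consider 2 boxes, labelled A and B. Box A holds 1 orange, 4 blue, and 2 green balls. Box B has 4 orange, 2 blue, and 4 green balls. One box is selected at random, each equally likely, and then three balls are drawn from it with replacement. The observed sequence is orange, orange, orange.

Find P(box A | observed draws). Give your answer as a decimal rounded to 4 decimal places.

Compute the likelihood of the observed sequence for each case: P(data | box A) = (1/7)(1/7)(1/7) = 0.0029155; P(data | box B) = (4/10)(4/10)(4/10) = 0.064.
Weighting by the prior gives 1/2 · 0.0029155 = 0.0014577, 1/2 · 0.064 = 0.032; summing to 0.033458.
Hence P(box A | data) = (0.0014577) / (0.033458) = 0.043569.

0.0436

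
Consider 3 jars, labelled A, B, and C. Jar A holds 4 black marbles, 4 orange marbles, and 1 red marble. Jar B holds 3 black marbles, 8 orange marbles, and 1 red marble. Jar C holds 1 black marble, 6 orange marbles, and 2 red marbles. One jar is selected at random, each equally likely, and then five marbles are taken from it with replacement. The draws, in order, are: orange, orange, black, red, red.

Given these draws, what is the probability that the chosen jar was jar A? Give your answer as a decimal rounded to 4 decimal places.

0.2524

The likelihood of the observed sequence under each hypothesis: P(data | jar A) = (4/9)(4/9)(4/9)(1/9)(1/9) = 0.0010838; P(data | jar B) = (8/12)(8/12)(3/12)(1/12)(1/12) = 0.0007716; P(data | jar C) = (6/9)(6/9)(1/9)(2/9)(2/9) = 0.0024387.
The prior-weighted likelihoods are 1/3 · 0.0010838 = 0.00036128, 1/3 · 0.0007716 = 0.0002572, 1/3 · 0.0024387 = 0.00081288; with total 0.0014314.
Hence P(jar A | data) = (0.00036128) / (0.0014314) = 0.2524.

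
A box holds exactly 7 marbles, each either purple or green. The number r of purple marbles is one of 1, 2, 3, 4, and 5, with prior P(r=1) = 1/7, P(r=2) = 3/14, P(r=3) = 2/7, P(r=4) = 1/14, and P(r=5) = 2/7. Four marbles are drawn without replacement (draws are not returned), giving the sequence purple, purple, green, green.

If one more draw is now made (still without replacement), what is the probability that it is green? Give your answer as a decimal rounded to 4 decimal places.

Compute the likelihood of the observed sequence for each case: P(data | r = 1) = (1/7)(0/6) = 0; P(data | r = 2) = (2/7)(1/6)(5/5)(4/4) = 1/21; P(data | r = 3) = (3/7)(2/6)(4/5)(3/4) = 3/35; P(data | r = 4) = (4/7)(3/6)(3/5)(2/4) = 3/35; P(data | r = 5) = (5/7)(4/6)(2/5)(1/4) = 1/21.
Multiplying each by its prior: 1/7 · 0 = 0, 3/14 · 1/21 = 1/98, 2/7 · 3/35 = 6/245, 1/14 · 3/35 = 3/490, 2/7 · 1/21 = 2/147; these sum to 8/147.
Dividing through by the total gives posterior P(r = 1 | data) = 0, P(r = 2 | data) = 3/16, P(r = 3 | data) = 9/20, P(r = 4 | data) = 9/80, P(r = 5 | data) = 1/4.
Averaging over the posterior, P(green next | data) = (1)(3/16) + (2/3)(9/20) + (1/3)(9/80) + (0)(1/4) = 21/40.

0.5250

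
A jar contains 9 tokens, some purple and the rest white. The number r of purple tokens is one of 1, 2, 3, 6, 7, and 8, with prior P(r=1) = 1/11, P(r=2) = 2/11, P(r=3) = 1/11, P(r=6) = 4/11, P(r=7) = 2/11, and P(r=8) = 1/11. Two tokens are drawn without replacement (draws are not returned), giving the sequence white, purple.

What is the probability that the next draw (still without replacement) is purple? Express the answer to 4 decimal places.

0.5714

Compute the likelihood of the observed sequence for each case: P(data | r = 1) = (8/9)(1/8) = 1/9; P(data | r = 2) = (7/9)(2/8) = 7/36; P(data | r = 3) = (6/9)(3/8) = 1/4; P(data | r = 6) = (3/9)(6/8) = 1/4; P(data | r = 7) = (2/9)(7/8) = 7/36; P(data | r = 8) = (1/9)(8/8) = 1/9.
Multiplying each by its prior: 1/11 · 1/9 = 1/99, 2/11 · 7/36 = 7/198, 1/11 · 1/4 = 1/44, 4/11 · 1/4 = 1/11, 2/11 · 7/36 = 7/198, 1/11 · 1/9 = 1/99; these sum to 9/44.
Normalising, the posterior is P(r = 1 | data) = 4/81, P(r = 2 | data) = 14/81, P(r = 3 | data) = 1/9, P(r = 6 | data) = 4/9, P(r = 7 | data) = 14/81, P(r = 8 | data) = 4/81.
So P(purple next | data) = Σ P(purple next | H) P(H | data) = (0)(4/81) + (1/7)(14/81) + (2/7)(1/9) + (5/7)(4/9) + (6/7)(14/81) + (1)(4/81) = 4/7.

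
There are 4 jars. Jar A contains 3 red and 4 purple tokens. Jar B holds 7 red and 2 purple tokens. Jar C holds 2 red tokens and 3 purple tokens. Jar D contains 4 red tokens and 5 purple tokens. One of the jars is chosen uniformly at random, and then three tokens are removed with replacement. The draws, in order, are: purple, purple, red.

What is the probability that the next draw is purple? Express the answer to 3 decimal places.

0.546

For each hypothesis, P(data | H) works out to: P(data | jar A) = (4/7)(4/7)(3/7) = 0.13994; P(data | jar B) = (2/9)(2/9)(7/9) = 0.038409; P(data | jar C) = (3/5)(3/5)(2/5) = 0.144; P(data | jar D) = (5/9)(5/9)(4/9) = 0.13717.
The prior-weighted likelihoods are 1/4 · 0.13994 = 0.034985, 1/4 · 0.038409 = 0.0096022, 1/4 · 0.144 = 0.036, 1/4 · 0.13717 = 0.034294; these sum to 0.11488.
Dividing through by the total gives posterior P(jar A | data) = 0.30454, P(jar B | data) = 0.083584, P(jar C | data) = 0.31337, P(jar D | data) = 0.29851.
The predictive probability is P(purple next | data) = (4/7)(0.30454) + (2/9)(0.083584) + (3/5)(0.31337) + (5/9)(0.29851) = 0.54646.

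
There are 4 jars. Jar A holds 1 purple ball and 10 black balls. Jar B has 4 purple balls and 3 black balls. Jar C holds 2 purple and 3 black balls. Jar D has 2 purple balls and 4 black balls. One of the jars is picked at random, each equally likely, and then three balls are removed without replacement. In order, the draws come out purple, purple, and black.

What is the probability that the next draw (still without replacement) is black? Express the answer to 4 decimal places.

Under each hypothesis, the probability of the observed sequence is: P(data | jar A) = (1/11)(0/10) = 0; P(data | jar B) = (4/7)(3/6)(3/5) = 6/35; P(data | jar C) = (2/5)(1/4)(3/3) = 1/10; P(data | jar D) = (2/6)(1/5)(4/4) = 1/15.
The prior-weighted likelihoods are 1/4 · 0 = 0, 1/4 · 6/35 = 3/70, 1/4 · 1/10 = 1/40, 1/4 · 1/15 = 1/60; these sum to 71/840.
The posterior is then P(jar A | data) = 0, P(jar B | data) = 36/71, P(jar C | data) = 21/71, P(jar D | data) = 14/71.
The predictive probability is P(black next | data) = (1/2)(36/71) + (1)(21/71) + (1)(14/71) = 53/71.

0.7465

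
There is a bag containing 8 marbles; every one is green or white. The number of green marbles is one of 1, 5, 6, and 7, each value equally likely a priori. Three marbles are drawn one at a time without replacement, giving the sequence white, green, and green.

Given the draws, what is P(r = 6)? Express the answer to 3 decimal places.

0.370

Compute the likelihood of the observed sequence for each case: P(data | r = 1) = (7/8)(1/7)(0/6) = 0; P(data | r = 5) = (3/8)(5/7)(4/6) = 5/28; P(data | r = 6) = (2/8)(6/7)(5/6) = 5/28; P(data | r = 7) = (1/8)(7/7)(6/6) = 1/8.
Multiplying each by its prior: 1/4 · 0 = 0, 1/4 · 5/28 = 5/112, 1/4 · 5/28 = 5/112, 1/4 · 1/8 = 1/32; with total 27/224.
Therefore the posterior P(r = 6 | data) = (5/112) / (27/224) = 10/27.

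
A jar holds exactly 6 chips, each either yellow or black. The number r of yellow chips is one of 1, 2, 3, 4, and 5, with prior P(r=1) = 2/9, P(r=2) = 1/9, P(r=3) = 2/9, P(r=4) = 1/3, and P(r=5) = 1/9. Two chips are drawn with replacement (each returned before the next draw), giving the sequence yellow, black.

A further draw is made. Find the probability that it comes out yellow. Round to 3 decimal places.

Compute the likelihood of the observed sequence for each case: P(data | r = 1) = (1/6)(5/6) = 5/36; P(data | r = 2) = (2/6)(4/6) = 2/9; P(data | r = 3) = (3/6)(3/6) = 1/4; P(data | r = 4) = (4/6)(2/6) = 2/9; P(data | r = 5) = (5/6)(1/6) = 5/36.
The prior-weighted likelihoods are 2/9 · 5/36 = 5/162, 1/9 · 2/9 = 2/81, 2/9 · 1/4 = 1/18, 1/3 · 2/9 = 2/27, 1/9 · 5/36 = 5/324; summing to 65/324.
Normalising, the posterior is P(r = 1 | data) = 2/13, P(r = 2 | data) = 8/65, P(r = 3 | data) = 18/65, P(r = 4 | data) = 24/65, P(r = 5 | data) = 1/13.
So P(yellow next | data) = Σ P(yellow next | H) P(H | data) = (1/6)(2/13) + (1/3)(8/65) + (1/2)(18/65) + (2/3)(24/65) + (5/6)(1/13) = 67/130.

0.515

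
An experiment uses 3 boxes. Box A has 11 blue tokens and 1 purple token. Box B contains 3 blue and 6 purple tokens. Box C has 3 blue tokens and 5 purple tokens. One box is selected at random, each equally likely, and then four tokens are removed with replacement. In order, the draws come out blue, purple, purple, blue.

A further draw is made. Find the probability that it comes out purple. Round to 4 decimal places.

For each hypothesis, P(data | H) works out to: P(data | box A) = (11/12)(1/12)(1/12)(11/12) = 0.0058353; P(data | box B) = (3/9)(6/9)(6/9)(3/9) = 0.049383; P(data | box C) = (3/8)(5/8)(5/8)(3/8) = 0.054932.
Multiplying each by its prior: 1/3 · 0.0058353 = 0.0019451, 1/3 · 0.049383 = 0.016461, 1/3 · 0.054932 = 0.018311; with total 0.036717.
Normalising, the posterior is P(box A | data) = 0.052976, P(box B | data) = 0.44832, P(box C | data) = 0.4987.
The predictive probability is P(purple next | data) = (1/12)(0.052976) + (2/3)(0.44832) + (5/8)(0.4987) = 0.61498.

0.6150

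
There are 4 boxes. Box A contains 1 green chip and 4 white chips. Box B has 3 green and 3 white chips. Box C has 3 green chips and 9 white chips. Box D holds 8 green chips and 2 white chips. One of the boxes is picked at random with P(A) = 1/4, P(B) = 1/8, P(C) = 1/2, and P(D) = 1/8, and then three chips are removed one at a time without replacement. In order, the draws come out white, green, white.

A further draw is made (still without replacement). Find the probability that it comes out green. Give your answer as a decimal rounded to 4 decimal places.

0.2182

The likelihood of the observed sequence under each hypothesis: P(data | box A) = (4/5)(1/4)(3/3) = 0.2; P(data | box B) = (3/6)(3/5)(2/4) = 0.15; P(data | box C) = (9/12)(3/11)(8/10) = 0.16364; P(data | box D) = (2/10)(8/9)(1/8) = 0.022222.
Multiplying each by its prior: 1/4 · 0.2 = 0.05, 1/8 · 0.15 = 0.01875, 1/2 · 0.16364 = 0.081818, 1/8 · 0.022222 = 0.0027778; these sum to 0.15335.
Dividing through by the total gives posterior P(box A | data) = 0.32606, P(box B | data) = 0.12227, P(box C | data) = 0.53355, P(box D | data) = 0.018114.
The predictive probability is P(green next | data) = (0)(0.32606) + (2/3)(0.12227) + (2/9)(0.53355) + (1)(0.018114) = 0.2182.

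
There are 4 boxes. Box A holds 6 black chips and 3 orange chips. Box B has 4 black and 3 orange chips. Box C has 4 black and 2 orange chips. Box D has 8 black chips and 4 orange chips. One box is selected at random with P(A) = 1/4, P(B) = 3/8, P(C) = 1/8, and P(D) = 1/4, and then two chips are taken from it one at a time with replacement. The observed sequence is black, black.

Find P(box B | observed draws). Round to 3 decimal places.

For each hypothesis, P(data | H) works out to: P(data | box A) = (6/9)(6/9) = 4/9; P(data | box B) = (4/7)(4/7) = 16/49; P(data | box C) = (4/6)(4/6) = 4/9; P(data | box D) = (8/12)(8/12) = 4/9.
The prior-weighted likelihoods are 1/4 · 4/9 = 1/9, 3/8 · 16/49 = 6/49, 1/8 · 4/9 = 1/18, 1/4 · 4/9 = 1/9; summing to 353/882.
By Bayes' rule, P(box B | data) = (6/49) / (353/882) = 108/353.

0.306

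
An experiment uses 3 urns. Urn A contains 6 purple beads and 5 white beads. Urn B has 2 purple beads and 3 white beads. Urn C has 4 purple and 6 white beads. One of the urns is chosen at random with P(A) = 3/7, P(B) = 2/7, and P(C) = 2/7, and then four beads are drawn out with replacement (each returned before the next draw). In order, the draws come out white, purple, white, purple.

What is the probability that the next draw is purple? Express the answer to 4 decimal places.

For each hypothesis, P(data | H) works out to: P(data | urn A) = (5/11)(6/11)(5/11)(6/11) = 0.061471; P(data | urn B) = (3/5)(2/5)(3/5)(2/5) = 0.0576; P(data | urn C) = (6/10)(4/10)(6/10)(4/10) = 0.0576.
The prior-weighted likelihoods are 3/7 · 0.061471 = 0.026345, 2/7 · 0.0576 = 0.016457, 2/7 · 0.0576 = 0.016457; summing to 0.059259.
Dividing through by the total gives posterior P(urn A | data) = 0.44457, P(urn B | data) = 0.27772, P(urn C | data) = 0.27772.
Averaging over the posterior, P(purple next | data) = (6/11)(0.44457) + (2/5)(0.27772) + (2/5)(0.27772) = 0.46466.

0.4647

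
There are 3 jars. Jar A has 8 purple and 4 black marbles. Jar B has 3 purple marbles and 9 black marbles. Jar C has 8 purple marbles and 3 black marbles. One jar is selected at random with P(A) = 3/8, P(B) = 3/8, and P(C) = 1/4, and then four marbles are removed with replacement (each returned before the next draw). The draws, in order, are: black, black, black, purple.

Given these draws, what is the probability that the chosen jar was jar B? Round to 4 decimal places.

The likelihood of the observed sequence under each hypothesis: P(data | jar A) = (4/12)(4/12)(4/12)(8/12) = 0.024691; P(data | jar B) = (9/12)(9/12)(9/12)(3/12) = 0.10547; P(data | jar C) = (3/11)(3/11)(3/11)(8/11) = 0.014753.
Multiplying each by its prior: 3/8 · 0.024691 = 0.0092593, 3/8 · 0.10547 = 0.039551, 1/4 · 0.014753 = 0.0036883; with total 0.052498.
Therefore the posterior P(jar B | data) = (0.039551) / (0.052498) = 0.75337.

0.7534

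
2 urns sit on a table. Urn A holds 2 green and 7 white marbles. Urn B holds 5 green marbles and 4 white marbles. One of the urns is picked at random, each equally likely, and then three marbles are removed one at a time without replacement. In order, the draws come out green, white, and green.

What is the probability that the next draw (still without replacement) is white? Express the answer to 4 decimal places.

0.5745

For each hypothesis, P(data | H) works out to: P(data | urn A) = (2/9)(7/8)(1/7) = 1/36; P(data | urn B) = (5/9)(4/8)(4/7) = 10/63.
Multiplying each by its prior: 1/2 · 1/36 = 1/72, 1/2 · 10/63 = 5/63; with total 47/504.
The posterior is then P(urn A | data) = 7/47, P(urn B | data) = 40/47.
So P(white next | data) = Σ P(white next | H) P(H | data) = (1)(7/47) + (1/2)(40/47) = 27/47.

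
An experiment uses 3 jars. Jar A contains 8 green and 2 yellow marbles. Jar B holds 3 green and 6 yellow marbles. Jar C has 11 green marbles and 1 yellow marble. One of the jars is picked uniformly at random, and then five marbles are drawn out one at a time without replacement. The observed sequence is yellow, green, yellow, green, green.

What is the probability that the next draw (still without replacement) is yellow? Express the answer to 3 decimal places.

The likelihood of the observed sequence under each hypothesis: P(data | jar A) = (2/10)(8/9)(1/8)(7/7)(6/6) = 0.022222; P(data | jar B) = (6/9)(3/8)(5/7)(2/6)(1/5) = 0.011905; P(data | jar C) = (1/12)(11/11)(0/10) = 0.
Multiplying each by its prior: 1/3 · 0.022222 = 0.0074074, 1/3 · 0.011905 = 0.0039683, 1/3 · 0 = 0; these sum to 0.011376.
The posterior is then P(jar A | data) = 0.65116, P(jar B | data) = 0.34884, P(jar C | data) = 0.
So P(yellow next | data) = Σ P(yellow next | H) P(H | data) = (0)(0.65116) + (1)(0.34884) = 0.34884.

0.349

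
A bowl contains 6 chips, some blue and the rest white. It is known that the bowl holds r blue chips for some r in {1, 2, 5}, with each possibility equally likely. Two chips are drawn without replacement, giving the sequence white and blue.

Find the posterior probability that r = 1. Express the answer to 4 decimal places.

0.2778

Compute the likelihood of the observed sequence for each case: P(data | r = 1) = (5/6)(1/5) = 1/6; P(data | r = 2) = (4/6)(2/5) = 4/15; P(data | r = 5) = (1/6)(5/5) = 1/6.
The prior-weighted likelihoods are 1/3 · 1/6 = 1/18, 1/3 · 4/15 = 4/45, 1/3 · 1/6 = 1/18; summing to 1/5.
By Bayes' rule, P(r = 1 | data) = (1/18) / (1/5) = 5/18.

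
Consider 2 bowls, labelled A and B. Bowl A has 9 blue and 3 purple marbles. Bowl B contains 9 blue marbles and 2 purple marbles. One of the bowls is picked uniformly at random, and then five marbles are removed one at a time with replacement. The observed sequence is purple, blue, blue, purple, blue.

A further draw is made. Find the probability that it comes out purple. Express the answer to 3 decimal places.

For each hypothesis, P(data | H) works out to: P(data | bowl A) = (3/12)(9/12)(9/12)(3/12)(9/12) = 0.026367; P(data | bowl B) = (2/11)(9/11)(9/11)(2/11)(9/11) = 0.018106.
Multiplying each by its prior: 1/2 · 0.026367 = 0.013184, 1/2 · 0.018106 = 0.009053; these sum to 0.022237.
Normalising, the posterior is P(bowl A | data) = 0.59288, P(bowl B | data) = 0.40712.
Averaging over the posterior, P(purple next | data) = (1/4)(0.59288) + (2/11)(0.40712) = 0.22224.

0.222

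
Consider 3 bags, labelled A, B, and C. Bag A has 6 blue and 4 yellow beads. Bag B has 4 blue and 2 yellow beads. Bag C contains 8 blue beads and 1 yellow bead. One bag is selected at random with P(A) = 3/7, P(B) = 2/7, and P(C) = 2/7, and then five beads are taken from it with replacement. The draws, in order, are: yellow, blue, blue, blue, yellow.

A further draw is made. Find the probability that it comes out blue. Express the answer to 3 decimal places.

0.650

Under each hypothesis, the probability of the observed sequence is: P(data | bag A) = (4/10)(6/10)(6/10)(6/10)(4/10) = 0.03456; P(data | bag B) = (2/6)(4/6)(4/6)(4/6)(2/6) = 0.032922; P(data | bag C) = (1/9)(8/9)(8/9)(8/9)(1/9) = 0.0086708.
The prior-weighted likelihoods are 3/7 · 0.03456 = 0.014811, 2/7 · 0.032922 = 0.0094062, 2/7 · 0.0086708 = 0.0024774; summing to 0.026695.
Normalising, the posterior is P(bag A | data) = 0.55484, P(bag B | data) = 0.35236, P(bag C | data) = 0.092802.
So P(blue next | data) = Σ P(blue next | H) P(H | data) = (3/5)(0.55484) + (2/3)(0.35236) + (8/9)(0.092802) = 0.6503.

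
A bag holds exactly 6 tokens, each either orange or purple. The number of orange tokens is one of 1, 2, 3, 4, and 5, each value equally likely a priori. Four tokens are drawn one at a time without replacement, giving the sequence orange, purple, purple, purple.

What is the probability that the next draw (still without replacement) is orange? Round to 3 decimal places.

For each hypothesis, P(data | H) works out to: P(data | r = 1) = (1/6)(5/5)(4/4)(3/3) = 1/6; P(data | r = 2) = (2/6)(4/5)(3/4)(2/3) = 2/15; P(data | r = 3) = (3/6)(3/5)(2/4)(1/3) = 1/20; P(data | r = 4) = (4/6)(2/5)(1/4)(0/3) = 0; P(data | r = 5) = (5/6)(1/5)(0/4) = 0.
Weighting by the prior gives 1/5 · 1/6 = 1/30, 1/5 · 2/15 = 2/75, 1/5 · 1/20 = 1/100, 1/5 · 0 = 0, 1/5 · 0 = 0; with total 7/100.
Dividing through by the total gives posterior P(r = 1 | data) = 10/21, P(r = 2 | data) = 8/21, P(r = 3 | data) = 1/7, P(r = 4 | data) = 0, P(r = 5 | data) = 0.
So P(orange next | data) = Σ P(orange next | H) P(H | data) = (0)(10/21) + (1/2)(8/21) + (1)(1/7) = 1/3.

0.333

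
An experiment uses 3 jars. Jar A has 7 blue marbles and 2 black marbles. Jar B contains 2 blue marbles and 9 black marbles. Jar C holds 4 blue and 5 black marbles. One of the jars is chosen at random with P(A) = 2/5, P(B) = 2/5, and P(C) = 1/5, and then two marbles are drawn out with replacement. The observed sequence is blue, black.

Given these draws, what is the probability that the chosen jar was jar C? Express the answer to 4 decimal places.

0.2774

For each hypothesis, P(data | H) works out to: P(data | jar A) = (7/9)(2/9) = 0.17284; P(data | jar B) = (2/11)(9/11) = 0.14876; P(data | jar C) = (4/9)(5/9) = 0.24691.
Multiplying each by its prior: 2/5 · 0.17284 = 0.069136, 2/5 · 0.14876 = 0.059504, 1/5 · 0.24691 = 0.049383; with total 0.17802.
By Bayes' rule, P(jar C | data) = (0.049383) / (0.17802) = 0.2774.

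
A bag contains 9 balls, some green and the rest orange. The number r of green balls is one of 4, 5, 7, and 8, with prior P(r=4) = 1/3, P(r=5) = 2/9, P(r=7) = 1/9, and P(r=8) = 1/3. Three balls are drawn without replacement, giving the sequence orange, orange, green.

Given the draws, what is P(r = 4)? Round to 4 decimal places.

0.6417

The likelihood of the observed sequence under each hypothesis: P(data | r = 4) = (5/9)(4/8)(4/7) = 0.15873; P(data | r = 5) = (4/9)(3/8)(5/7) = 0.11905; P(data | r = 7) = (2/9)(1/8)(7/7) = 0.027778; P(data | r = 8) = (1/9)(0/8) = 0.
Multiplying each by its prior: 1/3 · 0.15873 = 0.05291, 2/9 · 0.11905 = 0.026455, 1/9 · 0.027778 = 0.0030864, 1/3 · 0 = 0; these sum to 0.082451.
So P(r = 4 | data) = (0.05291) / (0.082451) = 0.64171.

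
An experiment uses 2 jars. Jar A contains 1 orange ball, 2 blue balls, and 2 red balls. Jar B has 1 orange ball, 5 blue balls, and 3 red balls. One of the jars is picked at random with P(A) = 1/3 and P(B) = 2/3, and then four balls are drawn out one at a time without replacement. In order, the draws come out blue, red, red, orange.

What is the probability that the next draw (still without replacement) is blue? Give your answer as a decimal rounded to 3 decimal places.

The likelihood of the observed sequence under each hypothesis: P(data | jar A) = (2/5)(2/4)(1/3)(1/2) = 0.033333; P(data | jar B) = (5/9)(3/8)(2/7)(1/6) = 0.0099206.
Weighting by the prior gives 1/3 · 0.033333 = 0.011111, 2/3 · 0.0099206 = 0.0066138; these sum to 0.017725.
Dividing through by the total gives posterior P(jar A | data) = 0.62687, P(jar B | data) = 0.37313.
The predictive probability is P(blue next | data) = (1)(0.62687) + (4/5)(0.37313) = 0.92537.

0.925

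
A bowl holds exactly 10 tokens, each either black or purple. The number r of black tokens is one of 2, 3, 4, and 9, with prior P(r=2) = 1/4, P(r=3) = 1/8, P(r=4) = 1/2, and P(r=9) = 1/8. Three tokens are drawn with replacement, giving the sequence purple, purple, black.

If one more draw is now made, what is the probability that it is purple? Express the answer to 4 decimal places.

0.6621

The likelihood of the observed sequence under each hypothesis: P(data | r = 2) = (8/10)(8/10)(2/10) = 0.128; P(data | r = 3) = (7/10)(7/10)(3/10) = 0.147; P(data | r = 4) = (6/10)(6/10)(4/10) = 0.144; P(data | r = 9) = (1/10)(1/10)(9/10) = 0.009.
Multiplying each by its prior: 1/4 · 0.128 = 0.032, 1/8 · 0.147 = 0.018375, 1/2 · 0.144 = 0.072, 1/8 · 0.009 = 0.001125; these sum to 0.1235.
Dividing through by the total gives posterior P(r = 2 | data) = 0.25911, P(r = 3 | data) = 0.14879, P(r = 4 | data) = 0.583, P(r = 9 | data) = 0.0091093.
The predictive probability is P(purple next | data) = (4/5)(0.25911) + (7/10)(0.14879) + (3/5)(0.583) + (1/10)(0.0091093) = 0.66215.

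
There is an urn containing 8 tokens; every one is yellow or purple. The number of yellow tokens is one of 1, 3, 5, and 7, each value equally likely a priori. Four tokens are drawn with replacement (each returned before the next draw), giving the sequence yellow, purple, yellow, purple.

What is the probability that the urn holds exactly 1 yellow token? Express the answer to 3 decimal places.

The likelihood of the observed sequence under each hypothesis: P(data | r = 1) = (1/8)(7/8)(1/8)(7/8) = 0.011963; P(data | r = 3) = (3/8)(5/8)(3/8)(5/8) = 0.054932; P(data | r = 5) = (5/8)(3/8)(5/8)(3/8) = 0.054932; P(data | r = 7) = (7/8)(1/8)(7/8)(1/8) = 0.011963.
The prior-weighted likelihoods are 1/4 · 0.011963 = 0.0029907, 1/4 · 0.054932 = 0.013733, 1/4 · 0.054932 = 0.013733, 1/4 · 0.011963 = 0.0029907; with total 0.033447.
Therefore the posterior P(r = 1 | data) = (0.0029907) / (0.033447) = 0.089416.

0.089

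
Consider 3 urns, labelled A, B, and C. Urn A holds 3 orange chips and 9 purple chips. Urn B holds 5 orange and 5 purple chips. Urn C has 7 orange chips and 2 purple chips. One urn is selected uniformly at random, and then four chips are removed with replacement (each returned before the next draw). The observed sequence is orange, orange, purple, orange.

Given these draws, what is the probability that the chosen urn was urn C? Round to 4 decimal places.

The likelihood of the observed sequence under each hypothesis: P(data | urn A) = (3/12)(3/12)(9/12)(3/12) = 0.011719; P(data | urn B) = (5/10)(5/10)(5/10)(5/10) = 0.0625; P(data | urn C) = (7/9)(7/9)(2/9)(7/9) = 0.10456.
Multiplying each by its prior: 1/3 · 0.011719 = 0.0039062, 1/3 · 0.0625 = 0.020833, 1/3 · 0.10456 = 0.034852; summing to 0.059592.
So P(urn C | data) = (0.034852) / (0.059592) = 0.58485.

0.5849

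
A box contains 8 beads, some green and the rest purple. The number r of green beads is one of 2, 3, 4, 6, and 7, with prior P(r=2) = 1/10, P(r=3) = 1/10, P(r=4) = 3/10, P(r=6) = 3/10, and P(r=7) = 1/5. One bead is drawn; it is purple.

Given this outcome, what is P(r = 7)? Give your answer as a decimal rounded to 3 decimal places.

0.065

Under each hypothesis, the probability of this draw is: P(data | r = 2) = (6/8) = 3/4; P(data | r = 3) = (5/8) = 5/8; P(data | r = 4) = (4/8) = 1/2; P(data | r = 6) = (2/8) = 1/4; P(data | r = 7) = (1/8) = 1/8.
Weighting by the prior gives 1/10 · 3/4 = 3/40, 1/10 · 5/8 = 1/16, 3/10 · 1/2 = 3/20, 3/10 · 1/4 = 3/40, 1/5 · 1/8 = 1/40; summing to 31/80.
Hence P(r = 7 | data) = (1/40) / (31/80) = 2/31.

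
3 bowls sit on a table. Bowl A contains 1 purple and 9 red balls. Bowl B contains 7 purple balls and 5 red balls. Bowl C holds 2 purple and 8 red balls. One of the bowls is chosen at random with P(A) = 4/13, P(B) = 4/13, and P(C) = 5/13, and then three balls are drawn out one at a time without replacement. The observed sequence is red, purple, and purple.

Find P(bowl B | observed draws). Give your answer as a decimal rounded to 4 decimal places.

0.8514

Under each hypothesis, the probability of the observed sequence is: P(data | bowl A) = (9/10)(1/9)(0/8) = 0; P(data | bowl B) = (5/12)(7/11)(6/10) = 0.15909; P(data | bowl C) = (8/10)(2/9)(1/8) = 0.022222.
Multiplying each by its prior: 4/13 · 0 = 0, 4/13 · 0.15909 = 0.048951, 5/13 · 0.022222 = 0.008547; summing to 0.057498.
So P(bowl B | data) = (0.048951) / (0.057498) = 0.85135.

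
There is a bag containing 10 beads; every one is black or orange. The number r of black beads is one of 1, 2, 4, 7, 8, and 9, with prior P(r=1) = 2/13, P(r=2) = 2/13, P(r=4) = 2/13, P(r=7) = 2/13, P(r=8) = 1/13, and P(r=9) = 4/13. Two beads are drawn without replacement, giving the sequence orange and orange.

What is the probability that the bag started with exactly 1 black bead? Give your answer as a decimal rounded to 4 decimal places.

0.4364

For each hypothesis, P(data | H) works out to: P(data | r = 1) = (9/10)(8/9) = 4/5; P(data | r = 2) = (8/10)(7/9) = 28/45; P(data | r = 4) = (6/10)(5/9) = 1/3; P(data | r = 7) = (3/10)(2/9) = 1/15; P(data | r = 8) = (2/10)(1/9) = 1/45; P(data | r = 9) = (1/10)(0/9) = 0.
Weighting by the prior gives 2/13 · 4/5 = 8/65, 2/13 · 28/45 = 56/585, 2/13 · 1/3 = 2/39, 2/13 · 1/15 = 2/195, 1/13 · 1/45 = 1/585, 4/13 · 0 = 0; these sum to 11/39.
By Bayes' rule, P(r = 1 | data) = (8/65) / (11/39) = 24/55.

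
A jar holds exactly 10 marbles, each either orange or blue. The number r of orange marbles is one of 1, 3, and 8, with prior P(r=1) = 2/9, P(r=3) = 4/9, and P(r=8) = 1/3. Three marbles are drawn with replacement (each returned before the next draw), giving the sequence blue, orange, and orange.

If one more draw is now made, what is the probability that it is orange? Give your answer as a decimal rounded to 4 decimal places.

0.5881

Compute the likelihood of the observed sequence for each case: P(data | r = 1) = (9/10)(1/10)(1/10) = 0.009; P(data | r = 3) = (7/10)(3/10)(3/10) = 0.063; P(data | r = 8) = (2/10)(8/10)(8/10) = 0.128.
The prior-weighted likelihoods are 2/9 · 0.009 = 0.002, 4/9 · 0.063 = 0.028, 1/3 · 0.128 = 0.042667; with total 0.072667.
Normalising, the posterior is P(r = 1 | data) = 0.027523, P(r = 3 | data) = 0.38532, P(r = 8 | data) = 0.58716.
Averaging over the posterior, P(orange next | data) = (1/10)(0.027523) + (3/10)(0.38532) + (4/5)(0.58716) = 0.58807.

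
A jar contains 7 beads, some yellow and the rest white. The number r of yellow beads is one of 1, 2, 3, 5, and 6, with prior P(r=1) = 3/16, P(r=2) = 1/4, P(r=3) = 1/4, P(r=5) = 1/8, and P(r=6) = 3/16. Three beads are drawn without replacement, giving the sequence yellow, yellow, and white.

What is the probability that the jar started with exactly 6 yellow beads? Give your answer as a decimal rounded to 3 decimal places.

0.294

The likelihood of the observed sequence under each hypothesis: P(data | r = 1) = (1/7)(0/6) = 0; P(data | r = 2) = (2/7)(1/6)(5/5) = 1/21; P(data | r = 3) = (3/7)(2/6)(4/5) = 4/35; P(data | r = 5) = (5/7)(4/6)(2/5) = 4/21; P(data | r = 6) = (6/7)(5/6)(1/5) = 1/7.
Weighting by the prior gives 3/16 · 0 = 0, 1/4 · 1/21 = 1/84, 1/4 · 4/35 = 1/35, 1/8 · 4/21 = 1/42, 3/16 · 1/7 = 3/112; with total 51/560.
Therefore the posterior P(r = 6 | data) = (3/112) / (51/560) = 5/17.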